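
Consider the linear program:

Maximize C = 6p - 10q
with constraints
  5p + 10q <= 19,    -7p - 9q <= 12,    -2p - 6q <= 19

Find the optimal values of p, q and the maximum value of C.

Extreme points and C = 6p - 10q:
  (-291/25, 193/25) → C = -3676/25
  (152/5, -133/10) → C = 1577/5
  (33/8, -109/24) → C = 421/6

p = 152/5, q = -133/10, maximum C = 1577/5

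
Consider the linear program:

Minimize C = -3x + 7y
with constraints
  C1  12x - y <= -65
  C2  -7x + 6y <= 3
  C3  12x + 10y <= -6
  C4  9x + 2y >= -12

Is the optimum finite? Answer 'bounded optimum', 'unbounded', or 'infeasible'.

infeasible

The boundaries 12x - y = -65 and -7x + 6y = 3 meet at (-387/65, -419/65), but that point violates 9x + 2y ≥ -12. Every candidate vertex is excluded by some other constraint, so the feasible region is empty.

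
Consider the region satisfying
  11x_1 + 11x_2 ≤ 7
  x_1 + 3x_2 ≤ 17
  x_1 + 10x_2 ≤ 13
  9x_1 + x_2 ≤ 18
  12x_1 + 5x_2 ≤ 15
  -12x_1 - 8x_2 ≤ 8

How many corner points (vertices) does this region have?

5

Pairwise boundary intersections that survive every other constraint:
  (-73/99, 136/99)
  (130/77, -81/77)
  (-23/14, 41/28)
  (25/11, -27/11)
  (38/15, -24/5)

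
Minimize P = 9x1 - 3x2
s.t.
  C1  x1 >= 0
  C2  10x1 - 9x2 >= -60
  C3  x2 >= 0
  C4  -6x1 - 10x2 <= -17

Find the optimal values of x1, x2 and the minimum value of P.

x1 = 0, x2 = 20/3, minimum P = -20

The feasible region is unbounded (it extends along (9, 10), (1, 0)), but P strictly increases along every unbounded feasible direction, so there is no improving ray and the minimum is attained at a vertex.

The optimum lies where x1 = 0 and 10x1 - 9x2 = -60.
Solving simultaneously gives x1 = 0, x2 = 20/3.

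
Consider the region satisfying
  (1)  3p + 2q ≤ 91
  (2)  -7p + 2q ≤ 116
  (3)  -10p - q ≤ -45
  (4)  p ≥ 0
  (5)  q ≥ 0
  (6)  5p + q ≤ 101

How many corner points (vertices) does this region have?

Pairwise boundary intersections that survive every other constraint:
  (0, 91/2)
  (111/7, 152/7)
  (0, 45)
  (9/2, 0)
  (101/5, 0)

5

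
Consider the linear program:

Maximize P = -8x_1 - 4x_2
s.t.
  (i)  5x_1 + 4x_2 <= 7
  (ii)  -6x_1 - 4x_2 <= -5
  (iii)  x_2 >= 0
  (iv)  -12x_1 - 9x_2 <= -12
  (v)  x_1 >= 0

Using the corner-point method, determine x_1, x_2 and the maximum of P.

x_1 = 0, x_2 = 4/3, maximum P = -16/3

Vertices and P = -8x_1 - 4x_2:
  (7/5, 0) → P = -56/5
  (0, 7/4) → P = -7
  (1, 0) → P = -8
  (0, 4/3) → P = -16/3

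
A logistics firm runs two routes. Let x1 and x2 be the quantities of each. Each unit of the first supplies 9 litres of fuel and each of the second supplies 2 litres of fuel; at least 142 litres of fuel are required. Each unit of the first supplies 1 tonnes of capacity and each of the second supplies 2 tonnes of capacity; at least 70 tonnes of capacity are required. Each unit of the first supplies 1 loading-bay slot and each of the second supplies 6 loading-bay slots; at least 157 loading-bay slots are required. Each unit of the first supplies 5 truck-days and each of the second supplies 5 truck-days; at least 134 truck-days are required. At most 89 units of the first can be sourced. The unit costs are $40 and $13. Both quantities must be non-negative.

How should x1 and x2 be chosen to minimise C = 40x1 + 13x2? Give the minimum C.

Corner points and C = 40x1 + 13x2:
  (0, 71) → C = 923
  (9, 61/2) → C = 1513/2
  (53/2, 87/4) → C = 5371/4
  (89, 34/3) → C = 11122/3
The feasible region is unbounded (it extends along (0, 1)), but C strictly increases along every unbounded feasible direction, so there is no improving ray and the minimum is attained at a vertex.

The optimum lies where 9x1 + 2x2 = 142 and x1 + 2x2 = 70.
Solving simultaneously gives x1 = 9, x2 = 61/2.

x1 = 9, x2 = 61/2, minimum C = 1513/2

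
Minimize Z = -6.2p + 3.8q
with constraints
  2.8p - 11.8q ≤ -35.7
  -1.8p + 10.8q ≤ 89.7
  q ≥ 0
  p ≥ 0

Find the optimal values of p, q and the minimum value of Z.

Corner points and Z = -6.2p + 3.8q:
  (2243/30, 623/30) → Z = -9616/25
  (0, 357/118) → Z = 6783/590
  (0, 299/36) → Z = 5681/180

p = 2243/30, q = 623/30, minimum Z = -9616/25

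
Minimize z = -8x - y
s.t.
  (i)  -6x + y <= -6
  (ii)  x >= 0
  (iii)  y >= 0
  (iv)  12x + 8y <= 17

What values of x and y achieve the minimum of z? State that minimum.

x = 17/12, y = 0, minimum z = -34/3

Corner points and z = -8x - y:
  (1, 0) → z = -8
  (13/12, 1/2) → z = -55/6
  (17/12, 0) → z = -34/3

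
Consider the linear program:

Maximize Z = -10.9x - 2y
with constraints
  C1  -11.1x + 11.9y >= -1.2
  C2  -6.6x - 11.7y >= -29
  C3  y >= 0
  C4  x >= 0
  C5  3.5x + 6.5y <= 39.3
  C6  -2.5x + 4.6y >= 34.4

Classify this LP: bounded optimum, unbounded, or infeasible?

infeasible

The boundaries -11.1x + 11.9y = -1.2 and -6.6x - 11.7y = -29 meet at (35914/20841, 10466/6947), but that point violates -2.5x + 4.6y ≥ 34.4. Every candidate vertex is excluded by some other constraint, so the feasible region is empty.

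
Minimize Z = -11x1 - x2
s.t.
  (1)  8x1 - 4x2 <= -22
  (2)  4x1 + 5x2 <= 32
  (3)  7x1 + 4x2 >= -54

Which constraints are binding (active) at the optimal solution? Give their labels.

(1) and (2)

Extreme points and Z = -11x1 - x2:
  (9/28, 43/7) → Z = -271/28
  (-76/15, -139/30) → Z = 1811/30
  (-398/19, 440/19) → Z = 3938/19

The minimum is at (9/28, 43/7). Substituting into each constraint, equality holds for (1) and (2); the remaining constraints have slack.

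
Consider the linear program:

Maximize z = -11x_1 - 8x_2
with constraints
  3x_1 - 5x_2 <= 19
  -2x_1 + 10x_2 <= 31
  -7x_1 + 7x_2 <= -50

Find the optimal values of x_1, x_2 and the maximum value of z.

Extreme points and z = -11x_1 - 8x_2:
  (69/4, 131/20) → z = -4843/20
  (117/14, 17/14) → z = -1423/14
  (717/56, 317/56) → z = -1489/8

The optimum lies where 3x_1 - 5x_2 = 19 and -7x_1 + 7x_2 = -50.
Solving simultaneously gives x_1 = 117/14, x_2 = 17/14.

x_1 = 117/14, x_2 = 17/14, maximum z = -1423/14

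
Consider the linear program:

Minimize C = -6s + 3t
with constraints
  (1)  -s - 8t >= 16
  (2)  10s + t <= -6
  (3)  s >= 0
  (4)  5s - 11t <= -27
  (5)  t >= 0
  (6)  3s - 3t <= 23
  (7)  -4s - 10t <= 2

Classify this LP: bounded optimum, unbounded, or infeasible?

infeasible

The boundaries 3s - 3t = 23 and -4s - 10t = 2 meet at (16/3, -7/3), but that point violates -s - 8t ≥ 16. Every candidate vertex is excluded by some other constraint, so the feasible region is empty.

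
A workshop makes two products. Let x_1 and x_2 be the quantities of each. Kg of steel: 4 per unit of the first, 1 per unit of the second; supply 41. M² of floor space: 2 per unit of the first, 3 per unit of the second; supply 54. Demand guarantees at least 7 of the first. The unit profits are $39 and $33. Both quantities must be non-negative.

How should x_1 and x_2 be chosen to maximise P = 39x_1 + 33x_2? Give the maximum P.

x_1 = 7, x_2 = 13, maximum P = 702

Extreme points and P = 39x_1 + 33x_2:
  (41/4, 0) → P = 1599/4
  (7, 0) → P = 273
  (7, 13) → P = 702

At the optimal vertex, 4x_1 + x_2 = 41 and x_1 = 7.
Solving simultaneously gives x_1 = 7, x_2 = 13.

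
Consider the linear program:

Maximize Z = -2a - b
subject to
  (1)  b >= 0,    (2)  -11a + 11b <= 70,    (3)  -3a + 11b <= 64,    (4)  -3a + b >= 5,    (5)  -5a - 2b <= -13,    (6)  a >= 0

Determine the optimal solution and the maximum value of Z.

a = 3/11, b = 64/11, maximum Z = -70/11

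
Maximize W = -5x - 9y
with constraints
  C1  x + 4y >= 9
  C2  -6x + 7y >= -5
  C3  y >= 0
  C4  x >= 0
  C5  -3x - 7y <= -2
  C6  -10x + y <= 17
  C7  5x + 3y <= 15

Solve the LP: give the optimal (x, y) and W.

x = 0, y = 9/4, maximum W = -81/4

Corner points and W = -5x - 9y:
  (0, 9/4) → W = -81/4
  (33/17, 30/17) → W = -435/17
  (0, 5) → W = -45

At the optimal vertex, x + 4y = 9 and x = 0.
Solving simultaneously gives x = 0, y = 9/4.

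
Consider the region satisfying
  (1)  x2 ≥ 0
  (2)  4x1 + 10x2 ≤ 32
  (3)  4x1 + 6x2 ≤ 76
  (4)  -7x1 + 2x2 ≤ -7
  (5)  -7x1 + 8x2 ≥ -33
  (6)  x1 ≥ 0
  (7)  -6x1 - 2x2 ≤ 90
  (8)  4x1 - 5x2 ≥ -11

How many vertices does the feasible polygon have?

4

Of the 28 pairwise boundary intersections, those satisfying every inequality are:
  (1, 0)
  (33/7, 0)
  (67/39, 98/39)
  (293/51, 46/51)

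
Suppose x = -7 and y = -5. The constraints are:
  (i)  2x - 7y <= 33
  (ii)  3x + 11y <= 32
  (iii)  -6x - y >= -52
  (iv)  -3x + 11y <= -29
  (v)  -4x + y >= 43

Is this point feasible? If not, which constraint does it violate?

not feasible — violates (v)

Constraint (v): -4x + y = 23, which is not ≥ 43. All other constraints are satisfied.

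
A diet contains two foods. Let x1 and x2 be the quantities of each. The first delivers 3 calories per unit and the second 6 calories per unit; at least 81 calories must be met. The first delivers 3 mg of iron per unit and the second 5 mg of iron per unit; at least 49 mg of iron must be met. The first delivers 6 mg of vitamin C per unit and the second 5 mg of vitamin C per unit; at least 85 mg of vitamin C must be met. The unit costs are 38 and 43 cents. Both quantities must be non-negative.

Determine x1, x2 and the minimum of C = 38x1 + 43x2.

x1 = 5, x2 = 11, minimum C = 663

Feasible corners and C = 38x1 + 43x2:
  (0, 17) → C = 731
  (27, 0) → C = 1026
  (5, 11) → C = 663
The feasible region is unbounded (it extends along (0, 1), (1, 0)), but C strictly increases along every unbounded feasible direction, so there is no improving ray and the minimum is attained at a vertex.

At the optimal vertex, 3x1 + 6x2 = 81 and 6x1 + 5x2 = 85.
Solving simultaneously gives x1 = 5, x2 = 11.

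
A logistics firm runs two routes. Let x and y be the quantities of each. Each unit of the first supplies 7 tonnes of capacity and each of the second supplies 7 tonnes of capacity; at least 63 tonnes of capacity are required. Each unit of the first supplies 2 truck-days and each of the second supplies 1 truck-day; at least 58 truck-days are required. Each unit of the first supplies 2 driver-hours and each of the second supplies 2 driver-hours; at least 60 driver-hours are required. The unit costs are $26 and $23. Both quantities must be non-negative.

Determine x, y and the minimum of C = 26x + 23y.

x = 28, y = 2, minimum C = 774

Corner points and C = 26x + 23y:
  (0, 58) → C = 1334
  (30, 0) → C = 780
  (28, 2) → C = 774
The feasible region is unbounded (it extends along (0, 1), (1, 0)), but C strictly increases along every unbounded feasible direction, so there is no improving ray and the minimum is attained at a vertex.

The binding constraints are 2x + y = 58 and 2x + 2y = 60.
Solving simultaneously gives x = 28, y = 2.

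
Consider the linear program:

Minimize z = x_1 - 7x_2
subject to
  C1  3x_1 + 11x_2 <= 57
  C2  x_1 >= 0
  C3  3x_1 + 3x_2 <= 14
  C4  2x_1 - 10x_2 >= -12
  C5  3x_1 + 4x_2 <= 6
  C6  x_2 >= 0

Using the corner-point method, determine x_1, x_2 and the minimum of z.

Corner points and z = x_1 - 7x_2:
  (0, 6/5) → z = -42/5
  (0, 0) → z = 0
  (6/19, 24/19) → z = -162/19
  (2, 0) → z = 2

The optimum lies where 2x_1 - 10x_2 = -12 and 3x_1 + 4x_2 = 6.
Solving simultaneously gives x_1 = 6/19, x_2 = 24/19.

x_1 = 6/19, x_2 = 24/19, minimum z = -162/19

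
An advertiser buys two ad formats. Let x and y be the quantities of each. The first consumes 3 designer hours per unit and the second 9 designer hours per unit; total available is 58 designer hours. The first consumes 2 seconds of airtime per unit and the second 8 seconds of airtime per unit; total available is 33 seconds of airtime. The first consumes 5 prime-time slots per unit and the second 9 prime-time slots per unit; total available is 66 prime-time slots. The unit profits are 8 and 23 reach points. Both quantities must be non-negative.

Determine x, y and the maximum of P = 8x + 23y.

x = 21/2, y = 3/2, maximum P = 237/2

Extreme points and P = 8x + 23y:
  (0, 0) → P = 0
  (0, 33/8) → P = 759/8
  (66/5, 0) → P = 528/5
  (21/2, 3/2) → P = 237/2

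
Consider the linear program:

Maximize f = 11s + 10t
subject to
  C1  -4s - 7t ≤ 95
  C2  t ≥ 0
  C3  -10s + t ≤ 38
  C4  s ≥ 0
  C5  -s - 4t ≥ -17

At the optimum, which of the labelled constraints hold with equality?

C2 and C5

Vertices and f = 11s + 10t:
  (0, 0) → f = 0
  (17, 0) → f = 187
  (0, 17/4) → f = 85/2

The maximum is at (17, 0). Substituting into each constraint, equality holds for C2 and C5; the remaining constraints have slack.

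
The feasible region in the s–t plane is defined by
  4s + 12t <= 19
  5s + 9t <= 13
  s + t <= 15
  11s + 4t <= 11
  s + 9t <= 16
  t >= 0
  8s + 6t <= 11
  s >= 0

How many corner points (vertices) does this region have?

Of the 28 pairwise boundary intersections, those satisfying every inequality are:
  (1/2, 7/6)
  (0, 13/9)
  (1, 0)
  (11/17, 33/34)
  (0, 0)

5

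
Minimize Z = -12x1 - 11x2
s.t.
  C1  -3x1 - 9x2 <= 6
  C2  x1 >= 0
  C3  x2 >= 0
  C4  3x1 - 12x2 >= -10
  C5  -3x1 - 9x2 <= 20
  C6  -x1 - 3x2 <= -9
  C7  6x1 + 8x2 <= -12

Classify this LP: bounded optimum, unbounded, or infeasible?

The boundaries x2 = 0 and -x1 - 3x2 = -9 meet at (9, 0), but that point violates 6x1 + 8x2 ≤ -12. Every candidate vertex is excluded by some other constraint, so the feasible region is empty.

infeasible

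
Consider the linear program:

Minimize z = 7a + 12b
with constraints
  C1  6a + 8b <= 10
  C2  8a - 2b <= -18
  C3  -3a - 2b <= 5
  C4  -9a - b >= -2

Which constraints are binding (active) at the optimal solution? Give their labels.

Feasible corners and z = 7a + 12b:
  (-31/19, 47/19) → z = 347/19
  (-5, 5) → z = 25
  (-23/11, 7/11) → z = -7

The minimum is at (-23/11, 7/11). Substituting into each constraint, equality holds for C2 and C3; the remaining constraints have slack.

C2 and C3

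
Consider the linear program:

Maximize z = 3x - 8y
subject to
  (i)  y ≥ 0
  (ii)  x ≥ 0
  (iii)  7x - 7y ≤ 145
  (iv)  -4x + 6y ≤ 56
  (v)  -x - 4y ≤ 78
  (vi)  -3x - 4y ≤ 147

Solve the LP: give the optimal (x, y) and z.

x = 145/7, y = 0, maximum z = 435/7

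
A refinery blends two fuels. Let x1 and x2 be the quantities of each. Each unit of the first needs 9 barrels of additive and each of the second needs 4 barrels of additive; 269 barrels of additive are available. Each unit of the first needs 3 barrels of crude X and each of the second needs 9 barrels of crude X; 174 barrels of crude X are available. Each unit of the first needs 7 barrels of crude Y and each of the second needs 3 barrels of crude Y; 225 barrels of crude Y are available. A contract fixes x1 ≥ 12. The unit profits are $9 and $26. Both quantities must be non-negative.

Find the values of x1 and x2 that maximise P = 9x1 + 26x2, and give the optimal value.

x1 = 25, x2 = 11, maximum P = 511

Extreme points and P = 9x1 + 26x2:
  (269/9, 0) → P = 269
  (12, 0) → P = 108
  (25, 11) → P = 511
  (12, 46/3) → P = 1520/3

The binding constraints are 9x1 + 4x2 = 269 and 3x1 + 9x2 = 174.
Solving simultaneously gives x1 = 25, x2 = 11.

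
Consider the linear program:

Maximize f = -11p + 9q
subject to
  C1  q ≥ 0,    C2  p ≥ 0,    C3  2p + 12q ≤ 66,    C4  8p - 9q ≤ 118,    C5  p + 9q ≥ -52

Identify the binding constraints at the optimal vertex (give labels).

Feasible corners and f = -11p + 9q:
  (0, 0) → f = 0
  (59/4, 0) → f = -649/4
  (0, 11/2) → f = 99/2
  (335/19, 146/57) → f = -3247/19

The maximum is at (0, 11/2). Substituting into each constraint, equality holds for C2 and C3; the remaining constraints have slack.

C2 and C3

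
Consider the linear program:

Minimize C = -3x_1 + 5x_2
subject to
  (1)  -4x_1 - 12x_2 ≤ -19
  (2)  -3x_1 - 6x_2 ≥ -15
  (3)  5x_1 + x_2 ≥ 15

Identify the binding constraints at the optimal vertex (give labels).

Feasible corners and C = -3x_1 + 5x_2:
  (11/2, -1/4) → C = -71/4
  (23/8, 5/8) → C = -11/2
  (25/9, 10/9) → C = -25/9

The minimum is at (11/2, -1/4). Substituting into each constraint, equality holds for (1) and (2); the remaining constraints have slack.

(1) and (2)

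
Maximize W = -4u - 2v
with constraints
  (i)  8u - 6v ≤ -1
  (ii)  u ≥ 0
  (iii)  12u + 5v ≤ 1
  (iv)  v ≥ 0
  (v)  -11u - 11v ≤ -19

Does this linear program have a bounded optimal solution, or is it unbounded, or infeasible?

The boundaries 8u - 6v = -1 and u = 0 meet at (0, 1/6), but that point violates -11u - 11v ≤ -19. Every candidate vertex is excluded by some other constraint, so the feasible region is empty.

infeasible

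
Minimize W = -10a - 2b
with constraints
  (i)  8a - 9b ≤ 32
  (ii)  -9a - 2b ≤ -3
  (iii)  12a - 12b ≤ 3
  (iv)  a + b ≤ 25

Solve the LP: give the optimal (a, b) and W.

Corner points and W = -10a - 2b:
  (7/22, 3/44) → W = -73/22
  (-47/7, 222/7) → W = 26/7
  (101/8, 99/8) → W = -151

The binding constraints are 12a - 12b = 3 and a + b = 25.
Solving simultaneously gives a = 101/8, b = 99/8.

a = 101/8, b = 99/8, minimum W = -151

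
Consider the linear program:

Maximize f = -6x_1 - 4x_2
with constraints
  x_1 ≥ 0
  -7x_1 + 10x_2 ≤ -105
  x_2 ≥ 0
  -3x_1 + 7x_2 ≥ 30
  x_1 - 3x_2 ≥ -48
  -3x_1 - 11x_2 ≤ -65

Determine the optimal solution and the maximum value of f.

x_1 = 1035/19, x_2 = 525/19, maximum f = -8310/19

Extreme points and f = -6x_1 - 4x_2:
  (1035/19, 525/19) → f = -8310/19
  (795/11, 441/11) → f = -594
  (123, 57) → f = -966

The optimum lies where -7x_1 + 10x_2 = -105 and -3x_1 + 7x_2 = 30.
Solving simultaneously gives x_1 = 1035/19, x_2 = 525/19.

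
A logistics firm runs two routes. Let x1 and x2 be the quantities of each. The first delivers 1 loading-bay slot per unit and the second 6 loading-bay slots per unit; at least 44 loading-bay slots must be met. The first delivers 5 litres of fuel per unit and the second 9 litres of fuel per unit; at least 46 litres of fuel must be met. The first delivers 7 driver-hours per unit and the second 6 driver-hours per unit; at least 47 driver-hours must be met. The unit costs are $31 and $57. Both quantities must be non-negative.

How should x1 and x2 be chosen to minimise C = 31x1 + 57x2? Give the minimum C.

x1 = 1/2, x2 = 29/4, minimum C = 1715/4

Extreme points and C = 31x1 + 57x2:
  (0, 47/6) → C = 893/2
  (44, 0) → C = 1364
  (1/2, 29/4) → C = 1715/4
The feasible region is unbounded (it extends along (0, 1), (1, 0)), but C strictly increases along every unbounded feasible direction, so there is no improving ray and the minimum is attained at a vertex.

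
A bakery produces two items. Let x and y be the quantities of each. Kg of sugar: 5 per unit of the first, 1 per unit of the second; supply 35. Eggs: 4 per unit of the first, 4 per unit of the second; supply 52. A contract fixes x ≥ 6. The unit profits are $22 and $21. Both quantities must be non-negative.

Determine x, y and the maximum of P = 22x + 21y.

Vertices and P = 22x + 21y:
  (7, 0) → P = 154
  (6, 0) → P = 132
  (6, 5) → P = 237

The optimum lies where 5x + y = 35 and x = 6.
Solving simultaneously gives x = 6, y = 5.

x = 6, y = 5, maximum P = 237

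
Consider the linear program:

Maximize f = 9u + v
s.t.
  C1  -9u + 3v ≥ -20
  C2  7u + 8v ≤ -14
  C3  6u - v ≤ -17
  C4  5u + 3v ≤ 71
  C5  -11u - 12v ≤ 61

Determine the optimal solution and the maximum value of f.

Vertices and f = 9u + v:
  (-30/11, 7/11) → f = -263/11
  (-80, 273/4) → f = -2607/4
  (-265/83, -179/83) → f = -2564/83

The binding constraints are 7u + 8v = -14 and 6u - v = -17.
Solving simultaneously gives u = -30/11, v = 7/11.

u = -30/11, v = 7/11, maximum f = -263/11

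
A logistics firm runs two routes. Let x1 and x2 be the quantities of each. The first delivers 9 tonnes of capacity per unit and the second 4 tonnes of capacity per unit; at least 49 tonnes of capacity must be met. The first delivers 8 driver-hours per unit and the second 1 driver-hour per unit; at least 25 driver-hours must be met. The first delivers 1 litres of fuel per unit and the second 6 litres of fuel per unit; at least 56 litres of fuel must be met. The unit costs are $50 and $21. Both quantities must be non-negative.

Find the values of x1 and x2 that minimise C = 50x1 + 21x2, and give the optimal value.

Corner points and C = 50x1 + 21x2:
  (0, 25) → C = 525
  (56, 0) → C = 2800
  (2, 9) → C = 289
The feasible region is unbounded (it extends along (0, 1), (1, 0)), but C strictly increases along every unbounded feasible direction, so there is no improving ray and the minimum is attained at a vertex.

x1 = 2, x2 = 9, minimum C = 289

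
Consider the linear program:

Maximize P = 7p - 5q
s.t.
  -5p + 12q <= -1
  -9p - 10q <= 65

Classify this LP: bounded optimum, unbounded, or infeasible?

unbounded

From the feasible point (-385/79, -167/79), moving in the direction (12, 5) keeps every constraint satisfied while P increases without bound.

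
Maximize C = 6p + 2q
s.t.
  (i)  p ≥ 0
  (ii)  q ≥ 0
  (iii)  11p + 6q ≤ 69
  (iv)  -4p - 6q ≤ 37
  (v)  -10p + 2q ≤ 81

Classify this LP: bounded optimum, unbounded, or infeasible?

bounded optimum

Vertices and C = 6p + 2q:
  (0, 0) → C = 0
  (0, 23/2) → C = 23
  (69/11, 0) → C = 414/11
The feasible region has finitely many vertices and no improving ray; the maximum is 414/11 at (69/11, 0).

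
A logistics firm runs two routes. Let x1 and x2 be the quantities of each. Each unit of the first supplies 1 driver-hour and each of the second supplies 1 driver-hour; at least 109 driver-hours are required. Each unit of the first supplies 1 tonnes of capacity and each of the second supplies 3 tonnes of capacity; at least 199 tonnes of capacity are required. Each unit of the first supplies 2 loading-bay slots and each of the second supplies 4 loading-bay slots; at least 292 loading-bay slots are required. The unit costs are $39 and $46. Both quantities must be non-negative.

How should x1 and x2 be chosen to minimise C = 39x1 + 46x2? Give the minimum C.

Vertices and C = 39x1 + 46x2:
  (0, 109) → C = 5014
  (199, 0) → C = 7761
  (64, 45) → C = 4566
The feasible region is unbounded (it extends along (0, 1), (1, 0)), but C strictly increases along every unbounded feasible direction, so there is no improving ray and the minimum is attained at a vertex.

The binding constraints are x1 + x2 = 109 and x1 + 3x2 = 199.
Solving simultaneously gives x1 = 64, x2 = 45.

x1 = 64, x2 = 45, minimum C = 4566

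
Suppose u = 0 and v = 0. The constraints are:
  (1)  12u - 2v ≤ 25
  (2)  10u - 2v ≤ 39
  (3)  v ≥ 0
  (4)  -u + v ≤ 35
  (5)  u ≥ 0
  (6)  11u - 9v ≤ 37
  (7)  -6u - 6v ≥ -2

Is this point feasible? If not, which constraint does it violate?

(1): 0 ≤ 25 ✓
(2): 0 ≤ 39 ✓
(3): 0 ≥ 0 ✓
(4): 0 ≤ 35 ✓
(5): 0 ≥ 0 ✓
(6): 0 ≤ 37 ✓
(7): 0 ≥ -2 ✓

feasible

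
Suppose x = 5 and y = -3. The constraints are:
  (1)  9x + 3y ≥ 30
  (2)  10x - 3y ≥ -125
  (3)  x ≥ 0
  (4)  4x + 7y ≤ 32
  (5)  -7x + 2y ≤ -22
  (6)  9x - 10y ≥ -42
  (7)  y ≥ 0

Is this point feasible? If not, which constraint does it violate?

not feasible — violates (7)

Constraint (7): y = -3, which is not ≥ 0. All other constraints are satisfied.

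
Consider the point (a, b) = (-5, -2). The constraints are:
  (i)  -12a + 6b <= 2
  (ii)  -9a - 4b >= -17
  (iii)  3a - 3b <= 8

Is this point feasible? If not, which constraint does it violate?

not feasible — violates (i)

Constraint (i): -12a + 6b = 48, which is not ≤ 2. All other constraints are satisfied.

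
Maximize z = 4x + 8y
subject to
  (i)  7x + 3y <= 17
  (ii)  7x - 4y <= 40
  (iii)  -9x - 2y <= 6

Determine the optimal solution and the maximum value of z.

x = -4, y = 15, maximum z = 104

Corner points and z = 4x + 8y:
  (188/49, -23/7) → z = -536/49
  (-4, 15) → z = 104
  (28/25, -201/25) → z = -1496/25

The binding constraints are 7x + 3y = 17 and -9x - 2y = 6.
Solving simultaneously gives x = -4, y = 15.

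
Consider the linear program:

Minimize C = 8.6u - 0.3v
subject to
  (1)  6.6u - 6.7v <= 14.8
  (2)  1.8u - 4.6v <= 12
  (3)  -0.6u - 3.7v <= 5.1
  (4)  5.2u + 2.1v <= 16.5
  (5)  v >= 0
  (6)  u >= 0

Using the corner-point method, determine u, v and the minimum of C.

Corner points and C = 8.6u - 0.3v:
  (14163/4870, 1597/2435) → C = 302109/12175
  (74/33, 0) → C = 3182/165
  (0, 55/7) → C = -33/14
  (0, 0) → C = 0

u = 0, v = 55/7, minimum C = -33/14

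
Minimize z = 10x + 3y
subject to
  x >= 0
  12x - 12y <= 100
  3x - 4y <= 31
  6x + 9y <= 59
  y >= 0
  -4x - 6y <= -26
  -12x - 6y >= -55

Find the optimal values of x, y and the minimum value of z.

x = 0, y = 13/3, minimum z = 13

Vertices and z = 10x + 3y:
  (0, 59/9) → z = 59/3
  (0, 13/3) → z = 13
  (47/24, 21/4) → z = 106/3
  (29/8, 23/12) → z = 42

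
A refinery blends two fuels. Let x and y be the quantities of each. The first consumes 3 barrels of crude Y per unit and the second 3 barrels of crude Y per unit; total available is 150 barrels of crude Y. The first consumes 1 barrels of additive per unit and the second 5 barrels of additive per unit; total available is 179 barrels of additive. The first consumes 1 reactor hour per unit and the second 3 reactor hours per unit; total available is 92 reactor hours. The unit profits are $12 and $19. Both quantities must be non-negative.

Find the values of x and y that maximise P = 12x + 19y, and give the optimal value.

Extreme points and P = 12x + 19y:
  (0, 0) → P = 0
  (0, 92/3) → P = 1748/3
  (50, 0) → P = 600
  (29, 21) → P = 747

The binding constraints are 3x + 3y = 150 and x + 3y = 92.
Solving simultaneously gives x = 29, y = 21.

x = 29, y = 21, maximum P = 747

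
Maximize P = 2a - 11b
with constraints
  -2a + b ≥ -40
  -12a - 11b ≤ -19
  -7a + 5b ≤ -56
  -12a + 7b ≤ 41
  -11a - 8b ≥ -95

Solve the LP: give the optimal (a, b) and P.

Vertices and P = 2a - 11b:
  (27/2, -13) → P = 170
  (415/27, -250/27) → P = 3580/27
  (711/137, -539/137) → P = 7351/137
  (923/111, 49/111) → P = 1307/111

The optimum lies where -2a + b = -40 and -12a - 11b = -19.
Solving simultaneously gives a = 27/2, b = -13.

a = 27/2, b = -13, maximum P = 170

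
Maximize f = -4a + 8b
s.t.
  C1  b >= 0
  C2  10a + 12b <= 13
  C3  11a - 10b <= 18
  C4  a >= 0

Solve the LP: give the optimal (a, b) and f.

Corner points and f = -4a + 8b:
  (13/10, 0) → f = -26/5
  (0, 0) → f = 0
  (0, 13/12) → f = 26/3

a = 0, b = 13/12, maximum f = 26/3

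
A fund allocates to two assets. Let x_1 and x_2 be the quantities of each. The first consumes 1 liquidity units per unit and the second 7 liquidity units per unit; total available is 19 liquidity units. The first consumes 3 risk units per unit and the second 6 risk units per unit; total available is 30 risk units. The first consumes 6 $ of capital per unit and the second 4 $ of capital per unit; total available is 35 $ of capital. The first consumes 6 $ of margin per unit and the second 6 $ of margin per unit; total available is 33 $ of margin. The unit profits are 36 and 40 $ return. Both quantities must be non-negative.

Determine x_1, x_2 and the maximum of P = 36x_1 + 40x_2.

Feasible corners and P = 36x_1 + 40x_2:
  (0, 0) → P = 0
  (0, 19/7) → P = 760/7
  (11/2, 0) → P = 198
  (13/4, 9/4) → P = 207

x_1 = 13/4, x_2 = 9/4, maximum P = 207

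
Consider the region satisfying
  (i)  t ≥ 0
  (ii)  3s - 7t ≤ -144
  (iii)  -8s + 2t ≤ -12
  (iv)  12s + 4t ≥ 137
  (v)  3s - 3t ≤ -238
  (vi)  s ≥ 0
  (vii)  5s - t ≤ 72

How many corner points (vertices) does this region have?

3

Of the 21 pairwise boundary intersections, those satisfying every inequality are:
  (256/9, 970/9)
  (66, 258)
  (227/6, 703/6)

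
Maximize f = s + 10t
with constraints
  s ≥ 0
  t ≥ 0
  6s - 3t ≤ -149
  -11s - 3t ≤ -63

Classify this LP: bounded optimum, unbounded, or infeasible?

From the feasible point (0, 149/3), moving in the direction (0, 1) keeps every constraint satisfied while f increases without bound.

unbounded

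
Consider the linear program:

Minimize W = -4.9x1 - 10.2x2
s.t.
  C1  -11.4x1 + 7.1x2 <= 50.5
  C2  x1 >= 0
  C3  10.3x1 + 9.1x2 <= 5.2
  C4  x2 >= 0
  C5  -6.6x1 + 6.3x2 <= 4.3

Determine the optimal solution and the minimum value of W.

Extreme points and W = -4.9x1 - 10.2x2:
  (0, 4/7) → W = -204/35
  (0, 0) → W = 0
  (52/103, 0) → W = -1274/515

x1 = 0, x2 = 4/7, minimum W = -204/35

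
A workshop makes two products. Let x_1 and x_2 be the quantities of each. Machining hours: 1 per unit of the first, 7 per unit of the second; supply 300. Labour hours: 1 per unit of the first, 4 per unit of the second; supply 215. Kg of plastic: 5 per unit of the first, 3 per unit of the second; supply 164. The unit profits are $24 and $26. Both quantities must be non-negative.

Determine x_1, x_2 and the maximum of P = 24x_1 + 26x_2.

x_1 = 31/4, x_2 = 167/4, maximum P = 2543/2

Extreme points and P = 24x_1 + 26x_2:
  (0, 0) → P = 0
  (0, 300/7) → P = 7800/7
  (164/5, 0) → P = 3936/5
  (31/4, 167/4) → P = 2543/2

At the optimal vertex, x_1 + 7x_2 = 300 and 5x_1 + 3x_2 = 164.
Solving simultaneously gives x_1 = 31/4, x_2 = 167/4.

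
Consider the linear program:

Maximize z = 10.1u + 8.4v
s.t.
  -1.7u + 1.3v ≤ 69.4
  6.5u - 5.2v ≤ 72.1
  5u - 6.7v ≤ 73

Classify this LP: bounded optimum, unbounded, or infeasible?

unbounded

From the feasible point (-55988/489, -47110/489), moving in the direction (5.2, 6.5) keeps every constraint satisfied while z increases without bound.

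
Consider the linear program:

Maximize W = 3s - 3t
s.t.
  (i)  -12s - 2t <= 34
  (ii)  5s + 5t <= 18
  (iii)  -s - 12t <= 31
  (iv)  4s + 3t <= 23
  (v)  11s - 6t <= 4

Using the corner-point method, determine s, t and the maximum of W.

s = -1, t = -5/2, maximum W = 9/2

Corner points and W = 3s - 3t:
  (-103/25, 193/25) → W = -888/25
  (-173/71, -169/71) → W = -12/71
  (128/85, 178/85) → W = -30/17
  (-1, -5/2) → W = 9/2

The binding constraints are -s - 12t = 31 and 11s - 6t = 4.
Solving simultaneously gives s = -1, t = -5/2.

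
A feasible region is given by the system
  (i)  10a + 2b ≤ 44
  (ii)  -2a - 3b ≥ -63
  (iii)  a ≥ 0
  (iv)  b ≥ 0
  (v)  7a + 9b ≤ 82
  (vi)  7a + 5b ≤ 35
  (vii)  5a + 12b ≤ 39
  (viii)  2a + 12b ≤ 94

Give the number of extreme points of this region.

5

Intersecting each pair of boundary lines and keeping only the points that satisfy every inequality leaves:
  (22/5, 0)
  (25/6, 7/6)
  (0, 0)
  (0, 13/4)
  (225/59, 98/59)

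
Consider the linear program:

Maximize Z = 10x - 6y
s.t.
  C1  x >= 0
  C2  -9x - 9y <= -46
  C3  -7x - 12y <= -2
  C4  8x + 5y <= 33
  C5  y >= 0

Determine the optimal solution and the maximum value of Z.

Extreme points and Z = 10x - 6y:
  (0, 46/9) → Z = -92/3
  (0, 33/5) → Z = -198/5
  (67/27, 71/27) → Z = 244/27

x = 67/27, y = 71/27, maximum Z = 244/27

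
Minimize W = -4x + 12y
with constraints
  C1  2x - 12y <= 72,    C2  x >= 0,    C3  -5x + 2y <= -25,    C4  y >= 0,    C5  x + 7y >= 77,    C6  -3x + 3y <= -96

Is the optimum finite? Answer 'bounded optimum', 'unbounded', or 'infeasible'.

From the feasible point (714/13, 41/13), moving in the direction (12, 2) keeps every constraint satisfied while W decreases without bound.

unbounded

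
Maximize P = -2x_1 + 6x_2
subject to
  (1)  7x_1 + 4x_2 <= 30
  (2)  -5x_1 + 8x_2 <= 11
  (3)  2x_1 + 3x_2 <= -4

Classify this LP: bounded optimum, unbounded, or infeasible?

bounded optimum

Vertices and P = -2x_1 + 6x_2:
  (106/13, -88/13) → P = -740/13
  (-65/31, 2/31) → P = 142/31
The feasible region has finitely many vertices and no improving ray; the maximum is 142/31 at (-65/31, 2/31).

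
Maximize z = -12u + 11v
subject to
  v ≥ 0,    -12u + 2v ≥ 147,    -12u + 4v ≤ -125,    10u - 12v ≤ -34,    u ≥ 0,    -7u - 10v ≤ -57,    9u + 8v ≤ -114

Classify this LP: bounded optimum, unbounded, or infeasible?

The boundaries -7u - 10v = -57 and 9u + 8v = -114 meet at (-798/17, 1311/34), but that point violates -12u + 4v ≤ -125. Every candidate vertex is excluded by some other constraint, so the feasible region is empty.

infeasible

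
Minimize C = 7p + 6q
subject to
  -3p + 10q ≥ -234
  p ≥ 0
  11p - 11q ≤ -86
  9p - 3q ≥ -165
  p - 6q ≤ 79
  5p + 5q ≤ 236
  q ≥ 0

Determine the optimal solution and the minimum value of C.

Extreme points and C = 7p + 6q:
  (0, 86/11) → C = 516/11
  (0, 236/5) → C = 1416/5
  (1083/55, 1513/55) → C = 16659/55

The binding constraints are p = 0 and 11p - 11q = -86.
Solving simultaneously gives p = 0, q = 86/11.

p = 0, q = 86/11, minimum C = 516/11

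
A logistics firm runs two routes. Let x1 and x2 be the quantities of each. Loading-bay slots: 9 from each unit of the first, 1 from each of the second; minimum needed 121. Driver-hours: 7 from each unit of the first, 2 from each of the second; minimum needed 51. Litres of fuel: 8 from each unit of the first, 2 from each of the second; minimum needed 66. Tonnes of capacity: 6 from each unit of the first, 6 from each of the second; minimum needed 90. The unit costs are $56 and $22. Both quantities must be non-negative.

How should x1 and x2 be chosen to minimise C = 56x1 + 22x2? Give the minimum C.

Extreme points and C = 56x1 + 22x2:
  (0, 121) → C = 2662
  (15, 0) → C = 840
  (53/4, 7/4) → C = 1561/2
The feasible region is unbounded (it extends along (0, 1), (1, 0)), but C strictly increases along every unbounded feasible direction, so there is no improving ray and the minimum is attained at a vertex.

At the optimal vertex, 9x1 + x2 = 121 and 6x1 + 6x2 = 90.
Solving simultaneously gives x1 = 53/4, x2 = 7/4.

x1 = 53/4, x2 = 7/4, minimum C = 1561/2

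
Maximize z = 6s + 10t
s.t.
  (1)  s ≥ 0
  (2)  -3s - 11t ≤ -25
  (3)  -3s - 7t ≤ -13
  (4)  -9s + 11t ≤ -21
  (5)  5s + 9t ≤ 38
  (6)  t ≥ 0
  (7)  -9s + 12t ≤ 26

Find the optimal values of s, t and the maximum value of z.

Vertices and z = 6s + 10t:
  (23/6, 27/22) → z = 388/11
  (193/28, 11/28) → z = 317/7
  (607/136, 237/136) → z = 1503/34

s = 193/28, t = 11/28, maximum z = 317/7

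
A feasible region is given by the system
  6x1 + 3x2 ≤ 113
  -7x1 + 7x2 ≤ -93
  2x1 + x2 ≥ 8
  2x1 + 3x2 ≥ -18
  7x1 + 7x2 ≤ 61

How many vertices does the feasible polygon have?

5

Of the 9 pairwise boundary intersections, those satisfying every inequality are:
  (131/4, -167/6)
  (608/21, -425/21)
  (149/21, -130/21)
  (11, -16/7)
  (21/2, -13)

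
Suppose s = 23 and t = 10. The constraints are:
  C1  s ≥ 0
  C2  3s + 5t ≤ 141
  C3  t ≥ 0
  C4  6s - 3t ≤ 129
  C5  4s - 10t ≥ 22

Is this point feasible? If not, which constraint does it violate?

not feasible — violates C5

Constraint C5: 4s - 10t = -8, which is not ≥ 22. All other constraints are satisfied.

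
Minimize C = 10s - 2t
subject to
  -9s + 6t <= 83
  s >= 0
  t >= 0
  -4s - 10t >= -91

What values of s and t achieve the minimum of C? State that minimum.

s = 0, t = 91/10, minimum C = -91/5

Extreme points and C = 10s - 2t:
  (0, 0) → C = 0
  (0, 91/10) → C = -91/5
  (91/4, 0) → C = 455/2

At the optimal vertex, s = 0 and -4s - 10t = -91.
Solving simultaneously gives s = 0, t = 91/10.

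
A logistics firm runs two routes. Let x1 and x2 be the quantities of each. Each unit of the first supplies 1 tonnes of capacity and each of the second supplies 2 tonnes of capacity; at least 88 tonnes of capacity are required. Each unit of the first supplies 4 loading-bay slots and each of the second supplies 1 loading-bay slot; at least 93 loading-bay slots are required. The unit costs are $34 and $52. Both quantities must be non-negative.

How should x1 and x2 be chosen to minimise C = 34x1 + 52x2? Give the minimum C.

Extreme points and C = 34x1 + 52x2:
  (0, 93) → C = 4836
  (88, 0) → C = 2992
  (14, 37) → C = 2400
The feasible region is unbounded (it extends along (0, 1), (1, 0)), but C strictly increases along every unbounded feasible direction, so there is no improving ray and the minimum is attained at a vertex.

At the optimal vertex, x1 + 2x2 = 88 and 4x1 + x2 = 93.
Solving simultaneously gives x1 = 14, x2 = 37.

x1 = 14, x2 = 37, minimum C = 2400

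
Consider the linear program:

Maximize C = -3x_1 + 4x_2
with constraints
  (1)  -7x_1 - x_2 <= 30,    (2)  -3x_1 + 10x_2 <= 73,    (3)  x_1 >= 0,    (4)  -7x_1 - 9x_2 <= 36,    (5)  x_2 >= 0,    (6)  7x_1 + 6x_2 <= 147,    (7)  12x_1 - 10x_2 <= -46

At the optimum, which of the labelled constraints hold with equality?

(2) and (3)

Vertices and C = -3x_1 + 4x_2:
  (0, 73/10) → C = 146/5
  (3, 41/5) → C = 119/5
  (0, 23/5) → C = 92/5

The maximum is at (0, 73/10). Substituting into each constraint, equality holds for (2) and (3); the remaining constraints have slack.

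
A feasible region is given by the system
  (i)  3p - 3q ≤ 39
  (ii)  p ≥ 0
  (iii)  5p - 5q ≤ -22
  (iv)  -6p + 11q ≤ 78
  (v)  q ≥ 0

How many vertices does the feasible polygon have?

3

Intersecting each pair of boundary lines and keeping only the points that satisfy every inequality leaves:
  (0, 22/5)
  (0, 78/11)
  (148/25, 258/25)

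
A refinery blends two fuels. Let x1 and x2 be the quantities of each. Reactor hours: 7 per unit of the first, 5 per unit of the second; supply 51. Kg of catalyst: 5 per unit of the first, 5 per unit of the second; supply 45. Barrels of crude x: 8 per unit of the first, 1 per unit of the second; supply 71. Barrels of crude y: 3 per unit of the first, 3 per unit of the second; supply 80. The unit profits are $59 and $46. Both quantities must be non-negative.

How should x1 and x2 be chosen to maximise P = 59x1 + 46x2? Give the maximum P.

x1 = 3, x2 = 6, maximum P = 453

Corner points and P = 59x1 + 46x2:
  (0, 0) → P = 0
  (0, 9) → P = 414
  (51/7, 0) → P = 3009/7
  (3, 6) → P = 453

The binding constraints are 7x1 + 5x2 = 51 and 5x1 + 5x2 = 45.
Solving simultaneously gives x1 = 3, x2 = 6.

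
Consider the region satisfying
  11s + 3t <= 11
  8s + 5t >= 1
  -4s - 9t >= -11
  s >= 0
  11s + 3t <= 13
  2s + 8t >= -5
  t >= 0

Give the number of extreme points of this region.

5

Pairwise boundary intersections that survive every other constraint:
  (22/29, 77/87)
  (1, 0)
  (0, 1/5)
  (1/8, 0)
  (0, 11/9)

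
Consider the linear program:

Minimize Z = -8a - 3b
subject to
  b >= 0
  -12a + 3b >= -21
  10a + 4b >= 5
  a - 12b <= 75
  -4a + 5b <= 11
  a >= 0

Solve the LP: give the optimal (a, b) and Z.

a = 23/8, b = 9/2, minimum Z = -73/2

Vertices and Z = -8a - 3b:
  (7/4, 0) → Z = -14
  (1/2, 0) → Z = -4
  (23/8, 9/2) → Z = -73/2
  (0, 5/4) → Z = -15/4
  (0, 11/5) → Z = -33/5

At the optimal vertex, -12a + 3b = -21 and -4a + 5b = 11.
Solving simultaneously gives a = 23/8, b = 9/2.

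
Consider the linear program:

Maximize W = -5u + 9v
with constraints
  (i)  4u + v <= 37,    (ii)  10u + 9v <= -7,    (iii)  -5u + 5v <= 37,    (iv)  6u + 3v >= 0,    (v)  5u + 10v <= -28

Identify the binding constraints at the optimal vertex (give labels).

Corner points and W = -5u + 9v:
  (170/13, -199/13) → W = -2641/13
  (37/2, -37) → W = -851/2
  (182/55, -49/11) → W = -623/11
  (28/15, -56/15) → W = -644/15

The maximum is at (28/15, -56/15). Substituting into each constraint, equality holds for (iv) and (v); the remaining constraints have slack.

(iv) and (v)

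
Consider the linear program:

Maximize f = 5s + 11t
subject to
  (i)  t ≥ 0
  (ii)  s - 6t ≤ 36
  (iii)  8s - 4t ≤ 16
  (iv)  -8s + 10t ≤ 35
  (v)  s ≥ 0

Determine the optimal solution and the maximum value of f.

s = 25/4, t = 17/2, maximum f = 499/4

The binding constraints are 8s - 4t = 16 and -8s + 10t = 35.
Solving simultaneously gives s = 25/4, t = 17/2.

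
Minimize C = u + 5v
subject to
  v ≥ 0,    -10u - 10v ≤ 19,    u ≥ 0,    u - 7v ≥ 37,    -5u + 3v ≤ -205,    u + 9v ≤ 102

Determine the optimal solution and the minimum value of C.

u = 41, v = 0, minimum C = 41

Vertices and C = u + 5v:
  (41, 0) → C = 41
  (102, 0) → C = 102
  (331/8, 5/8) → C = 89/2
  (1047/16, 65/16) → C = 343/4

At the optimal vertex, v = 0 and -5u + 3v = -205.
Solving simultaneously gives u = 41, v = 0.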